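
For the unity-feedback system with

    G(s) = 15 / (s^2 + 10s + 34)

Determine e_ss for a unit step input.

G(s) has no poles at the origin.
This is a Type 0 system. Kp = lim_{s→0} G(s) = 15/34.
e_ss = 1/(1 + Kp) = 1/(1 + 15/34) = 34/49 ≈ 0.6939.

e_ss = 0.6939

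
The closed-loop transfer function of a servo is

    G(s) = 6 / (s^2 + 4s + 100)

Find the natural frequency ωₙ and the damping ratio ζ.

ωₙ = 10 rad/s, ζ = 0.2

Compare the denominator to the standard form s^2 + 2ζωₙs + ωₙ².
ωₙ² = 100, so ωₙ = 10 rad/s.
2ζωₙ = 4, so ζ = 4/(2·10) = 0.2.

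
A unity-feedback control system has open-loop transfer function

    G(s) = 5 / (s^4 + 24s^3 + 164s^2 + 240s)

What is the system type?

Type 1

Factor s from the denominator: s^4 + 24s^3 + 164s^2 + 240s = s·(s^3 + 24s^2 + 164s + 240).
There is 1 pole at the origin, so the system is Type 1.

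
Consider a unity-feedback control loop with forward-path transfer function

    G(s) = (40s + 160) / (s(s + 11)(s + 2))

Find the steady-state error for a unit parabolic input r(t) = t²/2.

e_ss = ∞

G(s) has one pole at the origin.
This is a Type 1 system; Ka = lim_{s→0} s^2·G(s) = 0, so the steady-state error for a parabola input is infinite.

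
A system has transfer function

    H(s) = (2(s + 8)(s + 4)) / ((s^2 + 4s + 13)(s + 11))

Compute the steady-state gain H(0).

At s = 0 each factor (s + a) contributes a and each (s^2 + bs + c) contributes c.
H(0) = 2·(8) · (4) / ((13) · (11)) = 64/143 = 64/143.

H(0) = 64/143 ≈ 0.4476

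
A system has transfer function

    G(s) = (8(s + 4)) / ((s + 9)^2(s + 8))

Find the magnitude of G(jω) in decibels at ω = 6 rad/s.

Substitute s = j6: numerator = 32 + j48, denominator = -288 + j1134.
|G(j6)| = |32 + j48| / |-288 + j1134| = 57.689 / 1170 ≈ 0.04931.
In decibels: 20·log₁₀(0.04931) ≈ -26.1 dB.

|G(j6)|_dB ≈ -26.1 dB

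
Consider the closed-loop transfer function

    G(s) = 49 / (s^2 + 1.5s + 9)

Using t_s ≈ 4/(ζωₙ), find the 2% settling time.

Comparing s^2 + 1.5s + 9 to s^2 + 2ζωₙs + ωₙ²: ωₙ = 3 rad/s and ζ = 1.5/(2·3) = 0.25.
ζωₙ = 1.5/2 = 0.75, so t_s ≈ 4/(ζωₙ) = 4/0.75 ≈ 5.333 s.

t_s ≈ 5.333 s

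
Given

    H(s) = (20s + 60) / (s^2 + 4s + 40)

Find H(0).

H(0) = 3/2 ≈ 1.500

Set s = 0: H(0) = (60) / (40) = 3/2.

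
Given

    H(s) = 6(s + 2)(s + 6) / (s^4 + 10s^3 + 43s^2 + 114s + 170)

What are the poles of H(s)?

s = -1 ± 3j, -4 ± j

The poles are the roots of the denominator s^4 + 10s^3 + 43s^2 + 114s + 170 = 0.
No real roots exist; factor into two real quadratics: (s^2 + 2s + 10)(s^2 + 8s + 17) = 0.
Each quadratic gives a conjugate pair via the quadratic formula.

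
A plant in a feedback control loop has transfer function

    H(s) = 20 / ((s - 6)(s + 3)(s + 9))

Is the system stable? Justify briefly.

unstable

The poles can be read from the denominator factors: s = 6, -3, -9.
Since the pole(s) at s = 6 lie in the right half-plane, the system is unstable.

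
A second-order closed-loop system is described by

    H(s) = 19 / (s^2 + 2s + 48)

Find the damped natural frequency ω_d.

Comparing s^2 + 2s + 48 to s^2 + 2ζωₙs + ωₙ²: ωₙ = √48 ≈ 6.928 rad/s and ζ = 2/(2·√48) ≈ 0.1443.
ζωₙ = 2/2 = 1, so ω_d = ωₙ√(1−ζ²) = √(ωₙ² − (ζωₙ)²) = √(48 − 1²) = √47 ≈ 6.856 rad/s.

ω_d ≈ 6.856 rad/s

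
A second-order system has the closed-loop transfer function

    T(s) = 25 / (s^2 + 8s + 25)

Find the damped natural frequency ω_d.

Comparing s^2 + 8s + 25 to s^2 + 2ζωₙs + ωₙ²: ωₙ = 5 rad/s and ζ = 8/(2·5) = 0.8.
ζωₙ = 8/2 = 4, so ω_d = ωₙ√(1−ζ²) = √(ωₙ² − (ζωₙ)²) = √(25 − 4²) = √9 = 3 rad/s.

ω_d = 3 rad/s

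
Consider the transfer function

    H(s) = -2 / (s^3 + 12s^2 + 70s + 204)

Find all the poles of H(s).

The poles are the roots of the denominator s^3 + 12s^2 + 70s + 204 = 0.
Trying s = -6: the polynomial evaluates to 0, so (s + 6) is a factor.
Dividing out leaves s^2 + 6s + 34 = 0.
The quadratic formula then gives s = -3 ± 5j.

s = -3 ± 5j, -6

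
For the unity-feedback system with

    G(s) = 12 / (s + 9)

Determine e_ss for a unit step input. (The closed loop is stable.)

e_ss = 0.4286

G(s) has no poles at the origin.
This is a Type 0 system. Kp = lim_{s→0} G(s) = 12/9 = 4/3.
e_ss = 1/(1 + Kp) = 1/(1 + 4/3) = 3/7 ≈ 0.4286.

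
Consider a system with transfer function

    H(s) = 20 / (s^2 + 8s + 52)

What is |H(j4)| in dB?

Substitute s = j4: numerator = 20, denominator = 36 + j32.
|H(j4)| = |20| / |36 + j32| = 20 / 48.166 ≈ 0.4152.
In decibels: 20·log₁₀(0.4152) ≈ -7.63 dB.

|H(j4)|_dB ≈ -7.63 dB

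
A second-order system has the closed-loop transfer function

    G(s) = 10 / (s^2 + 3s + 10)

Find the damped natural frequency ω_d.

Comparing s^2 + 3s + 10 to s^2 + 2ζωₙs + ωₙ²: ωₙ = √10 ≈ 3.162 rad/s and ζ = 3/(2·√10) ≈ 0.4743.
ζωₙ = 3/2 = 1.5, so ω_d = ωₙ√(1−ζ²) = √(ωₙ² − (ζωₙ)²) = √(10 − 1.5²) = √7.75 ≈ 2.784 rad/s.

ω_d ≈ 2.784 rad/s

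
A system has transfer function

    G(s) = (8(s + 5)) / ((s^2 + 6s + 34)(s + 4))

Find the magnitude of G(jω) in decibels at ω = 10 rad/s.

|G(j10)|_dB ≈ -20.6 dB

Substitute s = j10: numerator = 40 + j80, denominator = -864 - j420.
|G(j10)| = |40 + j80| / |-864 - j420| = 89.443 / 960.67 ≈ 0.09310.
In decibels: 20·log₁₀(0.09310) ≈ -20.6 dB.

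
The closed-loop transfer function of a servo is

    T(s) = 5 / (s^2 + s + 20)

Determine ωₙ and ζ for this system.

ωₙ ≈ 4.472 rad/s, ζ ≈ 0.1118

Compare the denominator to the standard form s^2 + 2ζωₙs + ωₙ².
ωₙ² = 20, so ωₙ = √20 ≈ 4.472 rad/s.
2ζωₙ = 1, so ζ = 1/(2·√20) ≈ 0.1118.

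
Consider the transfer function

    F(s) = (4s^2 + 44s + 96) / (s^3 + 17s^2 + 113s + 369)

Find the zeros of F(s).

Set the numerator to zero: 4s^2 + 44s + 96 = 0, i.e. 4·(s^2 + 11s + 24) = 0.
Factoring: (s + 3)(s + 8) = 0.

s = -3, -8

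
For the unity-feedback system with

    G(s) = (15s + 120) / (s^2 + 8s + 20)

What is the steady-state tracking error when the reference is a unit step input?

G(s) has no poles at the origin.
This is a Type 0 system. Kp = lim_{s→0} G(s) = 120/20 = 6.
e_ss = 1/(1 + Kp) = 1/(1 + 6) = 1/7 ≈ 0.1429.

e_ss = 0.1429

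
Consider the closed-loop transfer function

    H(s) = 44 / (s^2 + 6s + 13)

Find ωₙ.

ωₙ ≈ 3.606 rad/s

Compare the denominator to the standard form s^2 + 2ζωₙs + ωₙ².
ωₙ² = 13, so ωₙ = √13 ≈ 3.606 rad/s.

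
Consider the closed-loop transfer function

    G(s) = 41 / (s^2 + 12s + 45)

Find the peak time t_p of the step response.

Comparing s^2 + 12s + 45 to s^2 + 2ζωₙs + ωₙ²: ωₙ = √45 ≈ 6.708 rad/s and ζ = 12/(2·√45) ≈ 0.8944.
ζωₙ = 12/2 = 6, so ω_d = ωₙ√(1−ζ²) = √(ωₙ² − (ζωₙ)²) = √(45 − 6²) = √9 = 3 rad/s.
t_p = π/ω_d = π/3 ≈ 1.047 s.

t_p ≈ 1.047 s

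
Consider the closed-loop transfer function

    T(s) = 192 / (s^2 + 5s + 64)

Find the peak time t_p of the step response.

Comparing s^2 + 5s + 64 to s^2 + 2ζωₙs + ωₙ²: ωₙ = 8 rad/s and ζ = 5/(2·8) = 0.3125.
ζωₙ = 5/2 = 2.5, so ω_d = ωₙ√(1−ζ²) = √(ωₙ² − (ζωₙ)²) = √(64 − 2.5²) = √57.75 ≈ 7.599 rad/s.
t_p = π/ω_d = π/7.599 ≈ 0.4134 s.

t_p ≈ 0.4134 s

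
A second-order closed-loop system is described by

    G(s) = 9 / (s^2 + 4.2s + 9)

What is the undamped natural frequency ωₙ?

Compare the denominator to the standard form s^2 + 2ζωₙs + ωₙ².
ωₙ² = 9, so ωₙ = 3 rad/s.

ωₙ = 3 rad/s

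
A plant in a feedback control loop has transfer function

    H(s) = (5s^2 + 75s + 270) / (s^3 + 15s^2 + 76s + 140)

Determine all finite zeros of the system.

Set the numerator to zero: 5s^2 + 75s + 270 = 0, i.e. 5·(s^2 + 15s + 54) = 0.
Factoring: (s + 6)(s + 9) = 0.

s = -6, -9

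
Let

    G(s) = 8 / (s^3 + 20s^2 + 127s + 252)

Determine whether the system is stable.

stable

The denominator s^3 + 20s^2 + 127s + 252 factors as (s + 7)(s + 4)(s + 9), giving poles at s = -7, -4, -9.
Since all poles lie strictly in the left half-plane, the system is stable.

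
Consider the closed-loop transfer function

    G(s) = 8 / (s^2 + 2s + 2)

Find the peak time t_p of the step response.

Comparing s^2 + 2s + 2 to s^2 + 2ζωₙs + ωₙ²: ωₙ = √2 ≈ 1.414 rad/s and ζ = 2/(2·√2) ≈ 0.7071.
ζωₙ = 2/2 = 1, so ω_d = ωₙ√(1−ζ²) = √(ωₙ² − (ζωₙ)²) = √(2 − 1²) = √1 = 1 rad/s.
t_p = π/ω_d = π/1 ≈ 3.142 s.

t_p ≈ 3.142 s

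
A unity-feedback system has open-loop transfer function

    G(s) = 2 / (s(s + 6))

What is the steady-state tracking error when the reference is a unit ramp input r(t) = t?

G(s) has one pole at the origin.
This is a Type 1 system. Kv = lim_{s→0} s·G(s) = 2/6 = 1/3.
e_ss = 1/Kv = 1/(1/3) = 3.

e_ss = 3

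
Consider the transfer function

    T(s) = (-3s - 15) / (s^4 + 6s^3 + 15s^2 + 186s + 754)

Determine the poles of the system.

s = 2 ± 5j, -5 ± j

The poles are the roots of the denominator s^4 + 6s^3 + 15s^2 + 186s + 754 = 0.
No real roots exist; factor into two real quadratics: (s^2 - 4s + 29)(s^2 + 10s + 26) = 0.
Each quadratic gives a conjugate pair via the quadratic formula.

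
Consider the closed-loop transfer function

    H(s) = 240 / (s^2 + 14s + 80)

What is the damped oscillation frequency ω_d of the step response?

ω_d ≈ 5.568 rad/s

Comparing s^2 + 14s + 80 to s^2 + 2ζωₙs + ωₙ²: ωₙ = √80 ≈ 8.944 rad/s and ζ = 14/(2·√80) ≈ 0.7826.
ζωₙ = 14/2 = 7, so ω_d = ωₙ√(1−ζ²) = √(ωₙ² − (ζωₙ)²) = √(80 − 7²) = √31 ≈ 5.568 rad/s.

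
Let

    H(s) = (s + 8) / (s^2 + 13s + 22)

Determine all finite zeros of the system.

s = -8

Set the numerator to zero: s + 8 = 0.
So s = -8.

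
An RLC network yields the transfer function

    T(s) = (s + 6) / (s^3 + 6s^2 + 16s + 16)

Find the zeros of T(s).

s = -6

Set the numerator to zero: s + 6 = 0.
So s = -6.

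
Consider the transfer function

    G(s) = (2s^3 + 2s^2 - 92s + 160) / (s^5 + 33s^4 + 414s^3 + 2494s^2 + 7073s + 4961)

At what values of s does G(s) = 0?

Set the numerator to zero: 2s^3 + 2s^2 - 92s + 160 = 0, i.e. 2·(s^3 + s^2 - 46s + 80) = 0.
Factoring: (s + 8)(s - 2)(s - 5) = 0.

s = -8, 2, 5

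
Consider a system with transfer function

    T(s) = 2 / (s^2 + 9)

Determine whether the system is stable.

The denominator s^2 + 9 factors as (s^2 + 9), giving poles at s = ±3j.
Since the simple pole(s) at s = 3j, -3j lie on the jω-axis with none in the right half-plane, the system is marginally stable.

marginally stable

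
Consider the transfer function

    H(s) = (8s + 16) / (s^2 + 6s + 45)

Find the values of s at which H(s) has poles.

s = -3 ± 6j

The poles are the roots of the denominator s^2 + 6s + 45 = 0.
Using the quadratic formula: s = (-6 ± √(-144))/2 = -3 ± 6j.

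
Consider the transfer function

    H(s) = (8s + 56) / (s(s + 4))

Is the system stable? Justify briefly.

marginally stable

The poles can be read from the denominator factors: s = 0, -4.
Since the simple pole(s) at s = 0 lie on the jω-axis with none in the right half-plane, the system is marginally stable.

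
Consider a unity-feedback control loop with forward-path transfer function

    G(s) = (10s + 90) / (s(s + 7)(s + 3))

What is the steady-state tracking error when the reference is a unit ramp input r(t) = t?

G(s) has one pole at the origin.
This is a Type 1 system. Kv = lim_{s→0} s·G(s) = 90/21 = 30/7.
e_ss = 1/Kv = 1/(30/7) = 7/30 ≈ 0.2333.

e_ss = 0.2333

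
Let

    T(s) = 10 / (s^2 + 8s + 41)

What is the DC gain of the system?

Set s = 0: T(0) = (10) / (41) = 10/41.

T(0) = 10/41 ≈ 0.2439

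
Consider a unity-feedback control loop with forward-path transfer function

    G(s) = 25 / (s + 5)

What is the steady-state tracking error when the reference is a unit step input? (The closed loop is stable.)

G(s) has no poles at the origin.
This is a Type 0 system. Kp = lim_{s→0} G(s) = 25/5 = 5.
e_ss = 1/(1 + Kp) = 1/(1 + 5) = 1/6 ≈ 0.1667.

e_ss = 0.1667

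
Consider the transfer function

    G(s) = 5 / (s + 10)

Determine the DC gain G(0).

Set s = 0: G(0) = (5) / (10) = 1/2.

G(0) = 1/2 ≈ 0.5000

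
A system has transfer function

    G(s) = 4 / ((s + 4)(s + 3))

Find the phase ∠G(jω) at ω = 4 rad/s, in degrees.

∠G(j4) ≈ -98.13°

At s = j4: numerator = 4, denominator = -4 + j28.
∠G = ∠num − ∠den = 0° − (98.130°) = -98.13°.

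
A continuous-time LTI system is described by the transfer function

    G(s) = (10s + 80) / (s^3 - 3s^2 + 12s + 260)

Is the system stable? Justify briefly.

unstable

The denominator s^3 - 3s^2 + 12s + 260 factors as (s + 5)(s^2 - 8s + 52), giving poles at s = -5, 4 ± 6j.
Since the pole(s) at s = 4 + 6j, 4 - 6j lie in the right half-plane, the system is unstable.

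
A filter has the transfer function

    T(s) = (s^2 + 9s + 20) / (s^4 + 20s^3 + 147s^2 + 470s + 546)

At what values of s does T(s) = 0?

s = -5, -4

Set the numerator to zero: s^2 + 9s + 20 = 0.
Factoring: (s + 5)(s + 4) = 0.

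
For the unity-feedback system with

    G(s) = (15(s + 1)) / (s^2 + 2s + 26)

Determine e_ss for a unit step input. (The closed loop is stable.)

G(s) has no poles at the origin.
This is a Type 0 system. Kp = lim_{s→0} G(s) = 15/26.
e_ss = 1/(1 + Kp) = 1/(1 + 15/26) = 26/41 ≈ 0.6341.

e_ss = 0.6341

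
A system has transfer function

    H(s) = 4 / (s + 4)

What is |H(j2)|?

Substitute s = j2: numerator = 4, denominator = 4 + j2.
|H(j2)| = |4| / |4 + j2| = 4 / 4.4721 ≈ 0.8944.

|H(j2)| ≈ 0.8944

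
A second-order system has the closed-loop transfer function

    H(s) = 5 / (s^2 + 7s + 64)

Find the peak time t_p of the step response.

Comparing s^2 + 7s + 64 to s^2 + 2ζωₙs + ωₙ²: ωₙ = 8 rad/s and ζ = 7/(2·8) = 0.4375.
ζωₙ = 7/2 = 3.5, so ω_d = ωₙ√(1−ζ²) = √(ωₙ² − (ζωₙ)²) = √(64 − 3.5²) = √51.75 ≈ 7.194 rad/s.
t_p = π/ω_d = π/7.194 ≈ 0.4367 s.

t_p ≈ 0.4367 s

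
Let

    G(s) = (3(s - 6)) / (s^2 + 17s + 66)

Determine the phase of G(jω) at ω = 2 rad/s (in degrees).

At s = j2: numerator = -18 + j6, denominator = 62 + j34.
∠G = ∠num − ∠den = 161.57° − (28.740°) = 132.8°.

∠G(j2) ≈ 132.8°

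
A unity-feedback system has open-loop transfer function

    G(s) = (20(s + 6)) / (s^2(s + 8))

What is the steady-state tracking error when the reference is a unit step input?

G(s) has 2 poles at the origin.
This is a Type 2 system; for a step input the steady-state error is zero.

e_ss = 0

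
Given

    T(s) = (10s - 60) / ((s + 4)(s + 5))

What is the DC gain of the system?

T(0) = -3

Set s = 0: T(0) = (-60) / (20) = -3.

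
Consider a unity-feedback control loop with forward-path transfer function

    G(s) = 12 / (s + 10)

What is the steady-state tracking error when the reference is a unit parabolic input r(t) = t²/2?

e_ss = ∞

G(s) has no poles at the origin.
This is a Type 0 system; Ka = lim_{s→0} s^2·G(s) = 0, so the steady-state error for a parabola input is infinite.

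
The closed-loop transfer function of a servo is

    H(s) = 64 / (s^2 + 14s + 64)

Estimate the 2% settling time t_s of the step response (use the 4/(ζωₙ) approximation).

t_s ≈ 0.5714 s

Comparing s^2 + 14s + 64 to s^2 + 2ζωₙs + ωₙ²: ωₙ = 8 rad/s and ζ = 14/(2·8) = 0.875.
ζωₙ = 14/2 = 7, so t_s ≈ 4/(ζωₙ) = 4/7 ≈ 0.5714 s.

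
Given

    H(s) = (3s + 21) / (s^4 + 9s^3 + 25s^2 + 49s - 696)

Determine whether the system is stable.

unstable

The denominator s^4 + 9s^3 + 25s^2 + 49s - 696 factors as (s^2 + 4s + 29)(s - 3)(s + 8), giving poles at s = -2 + 5j, -2 - 5j, 3, -8.
Since the pole(s) at s = 3 lie in the right half-plane, the system is unstable.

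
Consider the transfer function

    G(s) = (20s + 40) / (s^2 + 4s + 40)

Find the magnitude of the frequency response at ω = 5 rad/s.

|G(j5)| ≈ 4.308

Substitute s = j5: numerator = 40 + j100, denominator = 15 + j20.
|G(j5)| = |40 + j100| / |15 + j20| = 107.70 / 25 ≈ 4.308.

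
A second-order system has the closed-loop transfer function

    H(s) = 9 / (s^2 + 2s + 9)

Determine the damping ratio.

Compare the denominator to the standard form s^2 + 2ζωₙs + ωₙ².
ωₙ² = 9, so ωₙ = 3 rad/s.
2ζωₙ = 2, so ζ = 2/(2·3) ≈ 0.3333.

ζ ≈ 0.3333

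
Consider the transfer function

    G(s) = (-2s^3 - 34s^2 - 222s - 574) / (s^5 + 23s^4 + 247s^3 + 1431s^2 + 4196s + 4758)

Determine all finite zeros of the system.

s = -7, -5 + 4j, -5 - 4j

Set the numerator to zero: -2s^3 - 34s^2 - 222s - 574 = 0, i.e. -2·(s^3 + 17s^2 + 111s + 287) = 0.
Factoring: (s + 7)(s^2 + 10s + 41) = 0.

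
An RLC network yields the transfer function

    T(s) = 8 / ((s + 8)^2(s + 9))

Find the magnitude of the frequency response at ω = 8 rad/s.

Substitute s = j8: numerator = 8, denominator = -1024 + j1152.
|T(j8)| = |8| / |-1024 + j1152| = 8 / 1541.3 ≈ 0.005190.

|T(j8)| ≈ 0.005190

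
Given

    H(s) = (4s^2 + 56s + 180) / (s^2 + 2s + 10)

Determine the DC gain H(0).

Set s = 0: H(0) = (180) / (10) = 18.

H(0) = 18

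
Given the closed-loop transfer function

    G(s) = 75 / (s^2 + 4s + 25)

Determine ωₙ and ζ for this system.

ωₙ = 5 rad/s, ζ = 0.4

Compare the denominator to the standard form s^2 + 2ζωₙs + ωₙ².
ωₙ² = 25, so ωₙ = 5 rad/s.
2ζωₙ = 4, so ζ = 4/(2·5) = 0.4.
With ζ = 0.4 the response is underdamped.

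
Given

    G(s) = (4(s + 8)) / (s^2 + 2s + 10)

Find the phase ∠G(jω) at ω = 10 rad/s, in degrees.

∠G(j10) ≈ -116.1°

At s = j10: numerator = 32 + j40, denominator = -90 + j20.
∠G = ∠num − ∠den = 51.340° − (167.47°) = -116.1°.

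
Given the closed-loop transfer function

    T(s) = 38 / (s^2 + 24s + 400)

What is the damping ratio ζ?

ζ = 0.6

Compare the denominator to the standard form s^2 + 2ζωₙs + ωₙ².
ωₙ² = 400, so ωₙ = 20 rad/s.
2ζωₙ = 24, so ζ = 24/(2·20) = 0.6.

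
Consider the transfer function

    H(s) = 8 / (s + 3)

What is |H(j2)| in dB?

|H(j2)|_dB ≈ 6.92 dB

Substitute s = j2: numerator = 8, denominator = 3 + j2.
|H(j2)| = |8| / |3 + j2| = 8 / 3.6056 ≈ 2.219.
In decibels: 20·log₁₀(2.219) ≈ 6.92 dB.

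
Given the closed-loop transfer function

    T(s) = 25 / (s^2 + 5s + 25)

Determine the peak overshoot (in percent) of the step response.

Comparing s^2 + 5s + 25 to s^2 + 2ζωₙs + ωₙ²: ωₙ = 5 rad/s and ζ = 5/(2·5) = 0.5.
%OS = 100·exp(−πζ/√(1−ζ²)) = 100·exp(−π·0.5/√(1−0.5²)) ≈ 16.3%.

%OS ≈ 16.3%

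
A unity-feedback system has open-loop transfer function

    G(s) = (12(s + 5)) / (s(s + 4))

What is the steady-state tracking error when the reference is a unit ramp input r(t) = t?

e_ss = 0.06667

G(s) has one pole at the origin.
This is a Type 1 system. Kv = lim_{s→0} s·G(s) = 60/4 = 15.
e_ss = 1/Kv = 1/(15) = 1/15 ≈ 0.06667.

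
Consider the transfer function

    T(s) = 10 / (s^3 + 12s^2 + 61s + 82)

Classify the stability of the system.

stable

The denominator s^3 + 12s^2 + 61s + 82 factors as (s + 2)(s^2 + 10s + 41), giving poles at s = -2, -5 ± 4j.
Since all poles lie strictly in the left half-plane, the system is stable.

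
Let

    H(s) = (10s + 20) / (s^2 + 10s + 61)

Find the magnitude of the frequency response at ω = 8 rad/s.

|H(j8)| ≈ 1.030

Substitute s = j8: numerator = 20 + j80, denominator = -3 + j80.
|H(j8)| = |20 + j80| / |-3 + j80| = 82.462 / 80.056 ≈ 1.030.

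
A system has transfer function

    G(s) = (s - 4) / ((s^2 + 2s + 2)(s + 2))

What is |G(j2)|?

|G(j2)| ≈ 0.3536

Substitute s = j2: numerator = -4 + j2, denominator = -12 + j4.
|G(j2)| = |-4 + j2| / |-12 + j4| = 4.4721 / 12.649 ≈ 0.3536.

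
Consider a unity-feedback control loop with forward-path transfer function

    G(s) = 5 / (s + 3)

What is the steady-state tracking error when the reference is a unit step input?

G(s) has no poles at the origin.
This is a Type 0 system. Kp = lim_{s→0} G(s) = 5/3.
e_ss = 1/(1 + Kp) = 1/(1 + 5/3) = 3/8 ≈ 0.3750.

e_ss = 0.3750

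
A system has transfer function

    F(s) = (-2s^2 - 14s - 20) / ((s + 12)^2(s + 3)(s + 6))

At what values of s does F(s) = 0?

Set the numerator to zero: -2s^2 - 14s - 20 = 0, i.e. -2·(s^2 + 7s + 10) = 0.
Factoring: (s + 2)(s + 5) = 0.

s = -2, -5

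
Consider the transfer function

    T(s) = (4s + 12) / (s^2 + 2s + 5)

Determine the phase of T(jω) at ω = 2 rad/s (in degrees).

At s = j2: numerator = 12 + j8, denominator = 1 + j4.
∠T = ∠num − ∠den = 33.690° − (75.964°) = -42.27°.

∠T(j2) ≈ -42.27°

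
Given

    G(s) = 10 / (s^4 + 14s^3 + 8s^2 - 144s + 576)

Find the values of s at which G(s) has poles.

s = 2 ± 2j, -12, -6

The poles are the roots of the denominator s^4 + 14s^3 + 8s^2 - 144s + 576 = 0.
Trying s = -12: the polynomial evaluates to 0, so (s + 12) is a factor.
Dividing out leaves s^3 + 2s^2 - 16s + 48 = 0.
This factors further as (s^2 - 4s + 8)(s + 6) = 0.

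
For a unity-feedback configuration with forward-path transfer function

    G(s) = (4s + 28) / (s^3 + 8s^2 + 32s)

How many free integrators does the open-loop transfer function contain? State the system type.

Type 1

Factor s from the denominator: s^3 + 8s^2 + 32s = s·(s^2 + 8s + 32).
There is 1 pole at the origin, so the system is Type 1.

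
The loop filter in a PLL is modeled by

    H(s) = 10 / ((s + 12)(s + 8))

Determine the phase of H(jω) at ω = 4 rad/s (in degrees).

At s = j4: numerator = 10, denominator = 80 + j80.
∠H = ∠num − ∠den = 0° − (45°) = -45°.

∠H(j4) ≈ -45°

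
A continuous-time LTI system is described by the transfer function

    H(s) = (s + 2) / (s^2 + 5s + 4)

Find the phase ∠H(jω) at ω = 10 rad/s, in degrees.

At s = j10: numerator = 2 + j10, denominator = -96 + j50.
∠H = ∠num − ∠den = 78.690° − (152.49°) = -73.80°.

∠H(j10) ≈ -73.80°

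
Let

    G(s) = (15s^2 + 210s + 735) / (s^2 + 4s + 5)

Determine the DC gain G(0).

Set s = 0: G(0) = (735) / (5) = 147.

G(0) = 147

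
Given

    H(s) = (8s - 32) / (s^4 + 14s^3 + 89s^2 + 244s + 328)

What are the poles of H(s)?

s = -5 + 4j, -5 - 4j, -2 + 2j, -2 - 2j

The poles are the roots of the denominator s^4 + 14s^3 + 89s^2 + 244s + 328 = 0.
No real roots exist; factor into two real quadratics: (s^2 + 10s + 41)(s^2 + 4s + 8) = 0.
Each quadratic gives a conjugate pair via the quadratic formula.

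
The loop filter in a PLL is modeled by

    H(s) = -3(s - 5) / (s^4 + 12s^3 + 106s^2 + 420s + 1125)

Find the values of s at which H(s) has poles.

The poles are the roots of the denominator s^4 + 12s^3 + 106s^2 + 420s + 1125 = 0.
No real roots exist; factor into two real quadratics: (s^2 + 6s + 25)(s^2 + 6s + 45) = 0.
Each quadratic gives a conjugate pair via the quadratic formula.

s = -3 ± 4j, -3 ± 6j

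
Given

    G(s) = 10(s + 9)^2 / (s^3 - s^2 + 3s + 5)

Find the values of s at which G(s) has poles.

s = 1 ± 2j, -1

The poles are the roots of the denominator s^3 - s^2 + 3s + 5 = 0.
Trying s = -1: the polynomial evaluates to 0, so (s + 1) is a factor.
Dividing out leaves s^2 - 2s + 5 = 0.
The quadratic formula then gives s = 1 ± 2j.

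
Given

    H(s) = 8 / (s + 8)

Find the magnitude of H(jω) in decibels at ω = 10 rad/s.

|H(j10)|_dB ≈ -4.09 dB

Substitute s = j10: numerator = 8, denominator = 8 + j10.
|H(j10)| = |8| / |8 + j10| = 8 / 12.806 ≈ 0.6247.
In decibels: 20·log₁₀(0.6247) ≈ -4.09 dB.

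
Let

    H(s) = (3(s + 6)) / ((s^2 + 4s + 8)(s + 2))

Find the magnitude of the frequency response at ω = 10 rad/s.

Substitute s = j10: numerator = 18 + j30, denominator = -584 - j840.
|H(j10)| = |18 + j30| / |-584 - j840| = 34.986 / 1023.1 ≈ 0.03420.

|H(j10)| ≈ 0.03420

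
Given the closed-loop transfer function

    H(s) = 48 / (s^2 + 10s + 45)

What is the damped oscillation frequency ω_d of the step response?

ω_d ≈ 4.472 rad/s

Comparing s^2 + 10s + 45 to s^2 + 2ζωₙs + ωₙ²: ωₙ = √45 ≈ 6.708 rad/s and ζ = 10/(2·√45) ≈ 0.7454.
ζωₙ = 10/2 = 5, so ω_d = ωₙ√(1−ζ²) = √(ωₙ² − (ζωₙ)²) = √(45 − 5²) = √20 ≈ 4.472 rad/s.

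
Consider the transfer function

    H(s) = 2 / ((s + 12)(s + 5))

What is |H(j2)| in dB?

Substitute s = j2: numerator = 2, denominator = 56 + j34.
|H(j2)| = |2| / |56 + j34| = 2 / 65.513 ≈ 0.03053.
In decibels: 20·log₁₀(0.03053) ≈ -30.3 dB.

|H(j2)|_dB ≈ -30.3 dB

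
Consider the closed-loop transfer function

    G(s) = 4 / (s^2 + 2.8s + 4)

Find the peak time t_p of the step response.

t_p ≈ 2.200 s

Comparing s^2 + 2.8s + 4 to s^2 + 2ζωₙs + ωₙ²: ωₙ = 2 rad/s and ζ = 2.8/(2·2) = 0.7.
ζωₙ = 2.8/2 = 1.4, so ω_d = ωₙ√(1−ζ²) = √(ωₙ² − (ζωₙ)²) = √(4 − 1.4²) = √2.04 ≈ 1.428 rad/s.
t_p = π/ω_d = π/1.428 ≈ 2.200 s.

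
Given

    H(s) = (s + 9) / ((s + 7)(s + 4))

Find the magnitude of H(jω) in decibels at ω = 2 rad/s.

Substitute s = j2: numerator = 9 + j2, denominator = 24 + j22.
|H(j2)| = |9 + j2| / |24 + j22| = 9.2195 / 32.558 ≈ 0.2832.
In decibels: 20·log₁₀(0.2832) ≈ -11.0 dB.

|H(j2)|_dB ≈ -11.0 dB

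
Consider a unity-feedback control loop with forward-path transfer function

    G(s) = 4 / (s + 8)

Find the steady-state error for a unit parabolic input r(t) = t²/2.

G(s) has no poles at the origin.
This is a Type 0 system; Ka = lim_{s→0} s^2·G(s) = 0, so the steady-state error for a parabola input is infinite.

e_ss = ∞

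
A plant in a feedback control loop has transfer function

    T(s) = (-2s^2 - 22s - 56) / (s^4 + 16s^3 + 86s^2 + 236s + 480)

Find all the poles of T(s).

The poles are the roots of the denominator s^4 + 16s^3 + 86s^2 + 236s + 480 = 0.
Trying s = -6: the polynomial evaluates to 0, so (s + 6) is a factor.
Dividing out leaves s^3 + 10s^2 + 26s + 80 = 0.
This factors further as (s^2 + 2s + 10)(s + 8) = 0.

s = -1 + 3j, -1 - 3j, -6, -8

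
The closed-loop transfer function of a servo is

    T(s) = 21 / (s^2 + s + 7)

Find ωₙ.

ωₙ ≈ 2.646 rad/s

Compare the denominator to the standard form s^2 + 2ζωₙs + ωₙ².
ωₙ² = 7, so ωₙ = √7 ≈ 2.646 rad/s.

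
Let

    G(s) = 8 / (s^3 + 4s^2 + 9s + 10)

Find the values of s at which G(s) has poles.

The poles are the roots of the denominator s^3 + 4s^2 + 9s + 10 = 0.
Trying s = -2: the polynomial evaluates to 0, so (s + 2) is a factor.
Dividing out leaves s^2 + 2s + 5 = 0.
The quadratic formula then gives s = -1 ± 2j.

s = -1 ± 2j, -2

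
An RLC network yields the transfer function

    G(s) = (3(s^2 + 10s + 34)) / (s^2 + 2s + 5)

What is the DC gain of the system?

G(0) = 102/5 ≈ 20.40

Set s = 0: G(0) = (102) / (5) = 102/5.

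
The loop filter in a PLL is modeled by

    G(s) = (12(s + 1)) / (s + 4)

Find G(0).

At s = 0 each factor (s + a) contributes a and each (s^2 + bs + c) contributes c.
G(0) = 12·(1) / ((4)) = 12/4 = 3.

G(0) = 3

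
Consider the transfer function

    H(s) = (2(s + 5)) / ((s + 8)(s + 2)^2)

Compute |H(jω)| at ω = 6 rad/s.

|H(j6)| ≈ 0.03905

Substitute s = j6: numerator = 10 + j12, denominator = -400.
|H(j6)| = |10 + j12| / |-400| = 15.620 / 400 ≈ 0.03905.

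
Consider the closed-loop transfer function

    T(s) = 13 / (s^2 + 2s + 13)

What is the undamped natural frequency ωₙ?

Compare the denominator to the standard form s^2 + 2ζωₙs + ωₙ².
ωₙ² = 13, so ωₙ = √13 ≈ 3.606 rad/s.

ωₙ ≈ 3.606 rad/s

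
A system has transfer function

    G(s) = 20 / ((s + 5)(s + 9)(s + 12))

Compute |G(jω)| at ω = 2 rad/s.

|G(j2)| ≈ 0.03311

Substitute s = j2: numerator = 20, denominator = 436 + j418.
|G(j2)| = |20| / |436 + j418| = 20 / 604.00 ≈ 0.03311.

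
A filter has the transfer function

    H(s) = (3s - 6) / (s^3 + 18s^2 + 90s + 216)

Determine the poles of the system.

The poles are the roots of the denominator s^3 + 18s^2 + 90s + 216 = 0.
Trying s = -12: the polynomial evaluates to 0, so (s + 12) is a factor.
Dividing out leaves s^2 + 6s + 18 = 0.
The quadratic formula then gives s = -3 ± 3j.

s = -3 + 3j, -3 - 3j, -12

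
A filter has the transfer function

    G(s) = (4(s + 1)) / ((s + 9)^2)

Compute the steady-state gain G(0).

G(0) = 4/81 ≈ 0.04938

At s = 0 each factor (s + a) contributes a and each (s^2 + bs + c) contributes c.
G(0) = 4·(1) / ((9) · (9)) = 4/81 = 4/81.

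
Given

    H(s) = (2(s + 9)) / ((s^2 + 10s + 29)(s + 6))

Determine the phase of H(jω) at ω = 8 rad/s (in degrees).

∠H(j8) ≈ -125.1°

At s = j8: numerator = 18 + j16, denominator = -850 + j200.
∠H = ∠num − ∠den = 41.634° − (166.76°) = -125.1°.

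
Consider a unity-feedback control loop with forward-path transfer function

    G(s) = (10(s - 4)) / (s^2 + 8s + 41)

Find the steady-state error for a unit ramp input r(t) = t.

G(s) has no poles at the origin.
This is a Type 0 system; Kv = lim_{s→0} s·G(s) = 0, so the steady-state error for a ramp input is infinite.

e_ss = ∞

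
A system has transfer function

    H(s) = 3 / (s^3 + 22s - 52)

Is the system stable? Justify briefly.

The denominator s^3 + 22s - 52 factors as (s^2 + 2s + 26)(s - 2), giving poles at s = -1 + 5j, -1 - 5j, 2.
Since the pole(s) at s = 2 lie in the right half-plane, the system is unstable.

unstable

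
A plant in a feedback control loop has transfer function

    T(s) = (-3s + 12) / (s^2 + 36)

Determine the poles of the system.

s = ±6j

The poles are the roots of the denominator s^2 + 36 = 0.
Using the quadratic formula: s = (0 ± √(-144))/2 = 0 ± 6j.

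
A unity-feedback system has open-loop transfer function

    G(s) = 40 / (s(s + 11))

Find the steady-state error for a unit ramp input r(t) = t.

e_ss = 0.2750

G(s) has one pole at the origin.
This is a Type 1 system. Kv = lim_{s→0} s·G(s) = 40/11.
e_ss = 1/Kv = 1/(40/11) = 11/40 ≈ 0.2750.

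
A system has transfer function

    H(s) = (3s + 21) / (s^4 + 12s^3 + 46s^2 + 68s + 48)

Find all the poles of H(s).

s = -1 ± j, -4, -6

The poles are the roots of the denominator s^4 + 12s^3 + 46s^2 + 68s + 48 = 0.
Trying s = -4: the polynomial evaluates to 0, so (s + 4) is a factor.
Dividing out leaves s^3 + 8s^2 + 14s + 12 = 0.
This factors further as (s^2 + 2s + 2)(s + 6) = 0.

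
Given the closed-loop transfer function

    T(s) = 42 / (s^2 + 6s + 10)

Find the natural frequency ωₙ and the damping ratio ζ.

Compare the denominator to the standard form s^2 + 2ζωₙs + ωₙ².
ωₙ² = 10, so ωₙ = √10 ≈ 3.162 rad/s.
2ζωₙ = 6, so ζ = 6/(2·√10) ≈ 0.9487.

ωₙ ≈ 3.162 rad/s, ζ ≈ 0.9487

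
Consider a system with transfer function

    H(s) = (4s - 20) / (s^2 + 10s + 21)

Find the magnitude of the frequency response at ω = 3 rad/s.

Substitute s = j3: numerator = -20 + j12, denominator = 12 + j30.
|H(j3)| = |-20 + j12| / |12 + j30| = 23.324 / 32.311 ≈ 0.7219.

|H(j3)| ≈ 0.7219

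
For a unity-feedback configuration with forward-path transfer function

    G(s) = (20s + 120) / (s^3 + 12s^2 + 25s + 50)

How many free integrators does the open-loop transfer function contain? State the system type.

Type 0

The denominator has no factor of s at the origin — no free integrator — so this is a Type 0 system.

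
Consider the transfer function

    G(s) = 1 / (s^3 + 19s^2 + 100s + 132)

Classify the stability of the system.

The denominator s^3 + 19s^2 + 100s + 132 factors as (s + 11)(s + 6)(s + 2), giving poles at s = -11, -6, -2.
Since all poles lie strictly in the left half-plane, the system is stable.

stable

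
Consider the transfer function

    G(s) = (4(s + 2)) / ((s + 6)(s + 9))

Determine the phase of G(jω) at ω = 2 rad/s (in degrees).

At s = j2: numerator = 8 + j8, denominator = 50 + j30.
∠G = ∠num − ∠den = 45° − (30.964°) = 14.04°.

∠G(j2) ≈ 14.04°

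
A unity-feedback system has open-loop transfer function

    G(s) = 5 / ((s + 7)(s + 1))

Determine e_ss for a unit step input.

G(s) has no poles at the origin.
This is a Type 0 system. Kp = lim_{s→0} G(s) = 5/7.
e_ss = 1/(1 + Kp) = 1/(1 + 5/7) = 7/12 ≈ 0.5833.

e_ss = 0.5833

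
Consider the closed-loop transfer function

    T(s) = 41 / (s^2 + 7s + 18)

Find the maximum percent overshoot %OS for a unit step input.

%OS ≈ 1.02%

Comparing s^2 + 7s + 18 to s^2 + 2ζωₙs + ωₙ²: ωₙ = √18 ≈ 4.243 rad/s and ζ = 7/(2·√18) ≈ 0.8250.
%OS = 100·exp(−πζ/√(1−ζ²)) = 100·exp(−π·0.8250/√(1−0.8250²)) ≈ 1.02%.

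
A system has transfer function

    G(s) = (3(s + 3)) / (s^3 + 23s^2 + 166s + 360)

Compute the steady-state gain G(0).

Set s = 0: G(0) = (9) / (360) = 1/40.

G(0) = 1/40 ≈ 0.02500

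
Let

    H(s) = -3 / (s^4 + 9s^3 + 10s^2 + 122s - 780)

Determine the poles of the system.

s = -1 ± 5j, -10, 3

The poles are the roots of the denominator s^4 + 9s^3 + 10s^2 + 122s - 780 = 0.
Trying s = -10: the polynomial evaluates to 0, so (s + 10) is a factor.
Dividing out leaves s^3 - s^2 + 20s - 78 = 0.
This factors further as (s^2 + 2s + 26)(s - 3) = 0.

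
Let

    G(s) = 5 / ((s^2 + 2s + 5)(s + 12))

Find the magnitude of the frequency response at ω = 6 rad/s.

Substitute s = j6: numerator = 5, denominator = -444 - j42.
|G(j6)| = |5| / |-444 - j42| = 5 / 445.98 ≈ 0.01121.

|G(j6)| ≈ 0.01121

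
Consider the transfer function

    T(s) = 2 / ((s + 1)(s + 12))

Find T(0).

T(0) = 1/6 ≈ 0.1667

At s = 0 each factor (s + a) contributes a and each (s^2 + bs + c) contributes c.
T(0) = 2·1 / ((1) · (12)) = 2/12 = 1/6.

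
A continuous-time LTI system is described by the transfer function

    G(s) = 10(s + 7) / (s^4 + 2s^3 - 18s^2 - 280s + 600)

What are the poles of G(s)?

The poles are the roots of the denominator s^4 + 2s^3 - 18s^2 - 280s + 600 = 0.
Trying s = 6: the polynomial evaluates to 0, so (s - 6) is a factor.
Dividing out leaves s^3 + 8s^2 + 30s - 100 = 0.
This factors further as (s^2 + 10s + 50)(s - 2) = 0.

s = 6, -5 + 5j, -5 - 5j, 2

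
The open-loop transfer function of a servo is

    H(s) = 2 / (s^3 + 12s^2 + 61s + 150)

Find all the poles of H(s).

s = -6, -3 ± 4j

The poles are the roots of the denominator s^3 + 12s^2 + 61s + 150 = 0.
Trying s = -6: the polynomial evaluates to 0, so (s + 6) is a factor.
Dividing out leaves s^2 + 6s + 25 = 0.
The quadratic formula then gives s = -3 ± 4j.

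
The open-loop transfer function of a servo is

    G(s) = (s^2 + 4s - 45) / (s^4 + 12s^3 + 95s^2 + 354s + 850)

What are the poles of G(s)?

The poles are the roots of the denominator s^4 + 12s^3 + 95s^2 + 354s + 850 = 0.
No real roots exist; factor into two real quadratics: (s^2 + 6s + 25)(s^2 + 6s + 34) = 0.
Each quadratic gives a conjugate pair via the quadratic formula.

s = -3 + 4j, -3 - 4j, -3 + 5j, -3 - 5j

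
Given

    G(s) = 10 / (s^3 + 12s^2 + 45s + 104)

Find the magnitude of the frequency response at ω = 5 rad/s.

Substitute s = j5: numerator = 10, denominator = -196 + j100.
|G(j5)| = |10| / |-196 + j100| = 10 / 220.04 ≈ 0.04545.

|G(j5)| ≈ 0.04545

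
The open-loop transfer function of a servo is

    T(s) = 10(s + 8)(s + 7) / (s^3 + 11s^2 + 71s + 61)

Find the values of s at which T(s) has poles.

s = -5 ± 6j, -1

The poles are the roots of the denominator s^3 + 11s^2 + 71s + 61 = 0.
Trying s = -1: the polynomial evaluates to 0, so (s + 1) is a factor.
Dividing out leaves s^2 + 10s + 61 = 0.
The quadratic formula then gives s = -5 ± 6j.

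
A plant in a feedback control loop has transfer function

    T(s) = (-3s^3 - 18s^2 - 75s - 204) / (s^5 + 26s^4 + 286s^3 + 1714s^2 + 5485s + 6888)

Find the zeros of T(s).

s = -4, -1 + 4j, -1 - 4j

Set the numerator to zero: -3s^3 - 18s^2 - 75s - 204 = 0, i.e. -3·(s^3 + 6s^2 + 25s + 68) = 0.
Factoring: (s + 4)(s^2 + 2s + 17) = 0.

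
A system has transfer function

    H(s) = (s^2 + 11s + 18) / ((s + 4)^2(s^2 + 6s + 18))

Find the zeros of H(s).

Set the numerator to zero: s^2 + 11s + 18 = 0.
Factoring: (s + 9)(s + 2) = 0.

s = -9, -2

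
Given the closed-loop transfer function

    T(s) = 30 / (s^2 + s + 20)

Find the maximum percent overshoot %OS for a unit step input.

Comparing s^2 + s + 20 to s^2 + 2ζωₙs + ωₙ²: ωₙ = √20 ≈ 4.472 rad/s and ζ = 1/(2·√20) ≈ 0.1118.
%OS = 100·exp(−πζ/√(1−ζ²)) = 100·exp(−π·0.1118/√(1−0.1118²)) ≈ 70.2%.

%OS ≈ 70.2%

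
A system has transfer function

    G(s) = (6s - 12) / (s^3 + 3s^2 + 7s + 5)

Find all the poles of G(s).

s = -1 + 2j, -1 - 2j, -1

The poles are the roots of the denominator s^3 + 3s^2 + 7s + 5 = 0.
Trying s = -1: the polynomial evaluates to 0, so (s + 1) is a factor.
Dividing out leaves s^2 + 2s + 5 = 0.
The quadratic formula then gives s = -1 ± 2j.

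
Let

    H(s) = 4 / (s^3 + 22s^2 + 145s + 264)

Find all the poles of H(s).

The poles are the roots of the denominator s^3 + 22s^2 + 145s + 264 = 0.
Trying s = -3: the polynomial evaluates to 0, so (s + 3) is a factor.
Dividing out leaves s^2 + 19s + 88 = 0.
Factoring the quadratic: (s + 8)(s + 11) = 0.

s = -3, -8, -11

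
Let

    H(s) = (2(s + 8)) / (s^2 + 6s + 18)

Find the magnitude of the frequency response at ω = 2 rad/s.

Substitute s = j2: numerator = 16 + j4, denominator = 14 + j12.
|H(j2)| = |16 + j4| / |14 + j12| = 16.492 / 18.439 ≈ 0.8944.

|H(j2)| ≈ 0.8944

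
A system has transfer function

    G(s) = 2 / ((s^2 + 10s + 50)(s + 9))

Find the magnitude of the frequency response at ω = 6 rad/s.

Substitute s = j6: numerator = 2, denominator = -234 + j624.
|G(j6)| = |2| / |-234 + j624| = 2 / 666.43 ≈ 0.003001.

|G(j6)| ≈ 0.003001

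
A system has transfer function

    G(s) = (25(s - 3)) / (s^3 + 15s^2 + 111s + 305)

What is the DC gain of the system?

G(0) = -15/61 ≈ -0.2459

Set s = 0: G(0) = (-75) / (305) = -15/61.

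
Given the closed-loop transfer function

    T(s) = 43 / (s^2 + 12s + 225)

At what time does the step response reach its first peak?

Comparing s^2 + 12s + 225 to s^2 + 2ζωₙs + ωₙ²: ωₙ = 15 rad/s and ζ = 12/(2·15) = 0.4.
ζωₙ = 12/2 = 6, so ω_d = ωₙ√(1−ζ²) = √(ωₙ² − (ζωₙ)²) = √(225 − 6²) = √189 ≈ 13.75 rad/s.
t_p = π/ω_d = π/13.75 ≈ 0.2285 s.

t_p ≈ 0.2285 s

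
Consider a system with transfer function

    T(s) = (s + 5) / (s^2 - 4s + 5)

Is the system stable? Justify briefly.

The denominator s^2 - 4s + 5 factors as (s^2 - 4s + 5), giving poles at s = 2 + j, 2 - j.
Since the pole(s) at s = 2 + j, 2 - j lie in the right half-plane, the system is unstable.

unstable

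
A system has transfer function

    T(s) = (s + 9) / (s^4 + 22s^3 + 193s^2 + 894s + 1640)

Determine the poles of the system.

The poles are the roots of the denominator s^4 + 22s^3 + 193s^2 + 894s + 1640 = 0.
Trying s = -10: the polynomial evaluates to 0, so (s + 10) is a factor.
Dividing out leaves s^3 + 12s^2 + 73s + 164 = 0.
This factors further as (s^2 + 8s + 41)(s + 4) = 0.

s = -4 + 5j, -4 - 5j, -10, -4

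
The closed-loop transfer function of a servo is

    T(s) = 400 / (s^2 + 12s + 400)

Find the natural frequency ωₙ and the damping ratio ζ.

Compare the denominator to the standard form s^2 + 2ζωₙs + ωₙ².
ωₙ² = 400, so ωₙ = 20 rad/s.
2ζωₙ = 12, so ζ = 12/(2·20) = 0.3.

ωₙ = 20 rad/s, ζ = 0.3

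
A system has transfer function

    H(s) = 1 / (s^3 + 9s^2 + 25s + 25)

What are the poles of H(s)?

The poles are the roots of the denominator s^3 + 9s^2 + 25s + 25 = 0.
Trying s = -5: the polynomial evaluates to 0, so (s + 5) is a factor.
Dividing out leaves s^2 + 4s + 5 = 0.
The quadratic formula then gives s = -2 ± 1j.

s = -2 + j, -2 - j, -5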